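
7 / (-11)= -7 / 11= -0.64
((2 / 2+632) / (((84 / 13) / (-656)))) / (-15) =449852 / 105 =4284.30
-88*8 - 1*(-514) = -190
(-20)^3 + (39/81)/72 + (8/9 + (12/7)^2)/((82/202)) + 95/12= -31176197965/3905496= -7982.65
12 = 12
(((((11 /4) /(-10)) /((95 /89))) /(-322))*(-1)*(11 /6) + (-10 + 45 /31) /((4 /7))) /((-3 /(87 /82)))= 98745024331 /18662347200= 5.29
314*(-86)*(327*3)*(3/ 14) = -39736386/ 7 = -5676626.57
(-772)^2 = 595984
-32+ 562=530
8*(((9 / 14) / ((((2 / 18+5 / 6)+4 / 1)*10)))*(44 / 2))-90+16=-223382 / 3115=-71.71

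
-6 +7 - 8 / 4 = -1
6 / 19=0.32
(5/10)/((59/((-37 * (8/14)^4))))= -4736/141659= -0.03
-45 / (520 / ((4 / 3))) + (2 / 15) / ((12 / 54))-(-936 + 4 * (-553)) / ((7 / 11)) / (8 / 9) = 2532393 / 455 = 5565.70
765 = 765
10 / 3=3.33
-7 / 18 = -0.39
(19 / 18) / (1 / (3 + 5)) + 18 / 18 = 85 / 9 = 9.44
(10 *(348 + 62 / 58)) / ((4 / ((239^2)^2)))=165147059364215 / 58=2847363092486.47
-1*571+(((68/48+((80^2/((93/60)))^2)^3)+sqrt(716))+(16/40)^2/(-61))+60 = 2*sqrt(179)+80484251153203199991723652760617937/16241317362300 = 4955524811061600542895.65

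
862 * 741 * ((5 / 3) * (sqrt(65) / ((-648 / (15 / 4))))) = -2661425 * sqrt(65) / 432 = -49669.20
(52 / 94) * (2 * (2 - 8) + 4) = -208 / 47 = -4.43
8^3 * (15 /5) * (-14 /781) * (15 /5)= -64512 /781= -82.60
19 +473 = 492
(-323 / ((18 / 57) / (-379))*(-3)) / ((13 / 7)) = -16281461 / 26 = -626210.04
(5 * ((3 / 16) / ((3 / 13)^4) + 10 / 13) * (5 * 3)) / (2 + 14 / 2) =9390325 / 16848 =557.36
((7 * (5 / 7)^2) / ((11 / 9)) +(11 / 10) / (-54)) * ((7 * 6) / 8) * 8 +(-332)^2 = 109242413 / 990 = 110345.87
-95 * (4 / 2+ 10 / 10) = -285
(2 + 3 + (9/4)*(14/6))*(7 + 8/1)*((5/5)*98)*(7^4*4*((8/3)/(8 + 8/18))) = 868249620/19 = 45697348.42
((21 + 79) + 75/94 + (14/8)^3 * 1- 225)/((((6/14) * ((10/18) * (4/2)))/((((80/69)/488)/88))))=-2502353/371379712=-0.01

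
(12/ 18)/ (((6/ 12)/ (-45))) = -60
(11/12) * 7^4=26411/12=2200.92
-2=-2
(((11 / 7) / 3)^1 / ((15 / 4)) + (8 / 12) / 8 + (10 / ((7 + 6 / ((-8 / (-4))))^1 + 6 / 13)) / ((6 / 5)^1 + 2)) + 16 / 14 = 1.66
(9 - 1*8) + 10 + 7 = 18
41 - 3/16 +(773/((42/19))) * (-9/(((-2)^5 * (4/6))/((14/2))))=137407/128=1073.49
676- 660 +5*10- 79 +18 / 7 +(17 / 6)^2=-2.40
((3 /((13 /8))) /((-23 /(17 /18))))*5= -0.38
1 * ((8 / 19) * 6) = 48 / 19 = 2.53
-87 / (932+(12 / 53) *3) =-4611 / 49432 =-0.09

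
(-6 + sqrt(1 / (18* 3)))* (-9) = 54 - sqrt(6) / 2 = 52.78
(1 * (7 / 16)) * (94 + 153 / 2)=2387 / 32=74.59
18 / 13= 1.38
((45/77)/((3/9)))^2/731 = 18225/4334099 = 0.00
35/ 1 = 35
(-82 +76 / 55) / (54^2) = -739 / 26730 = -0.03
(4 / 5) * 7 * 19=532 / 5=106.40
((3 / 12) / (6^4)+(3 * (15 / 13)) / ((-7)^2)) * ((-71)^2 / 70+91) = 2669226887 / 231154560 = 11.55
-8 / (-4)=2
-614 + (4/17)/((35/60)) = -73018/119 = -613.60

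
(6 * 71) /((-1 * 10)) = -213 /5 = -42.60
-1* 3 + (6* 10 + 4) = 61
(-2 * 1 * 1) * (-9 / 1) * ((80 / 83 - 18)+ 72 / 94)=-292.86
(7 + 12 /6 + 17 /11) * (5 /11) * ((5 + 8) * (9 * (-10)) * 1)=-5608.26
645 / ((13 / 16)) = 10320 / 13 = 793.85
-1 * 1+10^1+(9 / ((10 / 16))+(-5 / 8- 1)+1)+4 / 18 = 8279 / 360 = 23.00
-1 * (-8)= 8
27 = 27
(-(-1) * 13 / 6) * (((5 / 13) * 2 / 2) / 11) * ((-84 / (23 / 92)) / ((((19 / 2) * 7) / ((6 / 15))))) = -32 / 209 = -0.15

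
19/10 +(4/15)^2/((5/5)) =887/450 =1.97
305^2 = 93025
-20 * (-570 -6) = 11520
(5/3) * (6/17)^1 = 10/17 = 0.59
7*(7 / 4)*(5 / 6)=245 / 24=10.21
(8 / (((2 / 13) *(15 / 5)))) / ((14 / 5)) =130 / 21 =6.19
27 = 27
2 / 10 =1 / 5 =0.20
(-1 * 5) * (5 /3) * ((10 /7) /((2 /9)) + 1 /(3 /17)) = -6350 /63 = -100.79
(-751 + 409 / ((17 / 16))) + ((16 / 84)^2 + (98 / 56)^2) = -43537783 / 119952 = -362.96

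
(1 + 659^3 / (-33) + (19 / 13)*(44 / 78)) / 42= -8061049846 / 39039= -206487.10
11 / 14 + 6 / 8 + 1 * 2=99 / 28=3.54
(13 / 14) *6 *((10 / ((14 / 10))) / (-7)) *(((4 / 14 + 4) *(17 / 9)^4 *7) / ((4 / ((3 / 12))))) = -135721625 / 1000188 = -135.70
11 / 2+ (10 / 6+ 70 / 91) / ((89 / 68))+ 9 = 113579 / 6942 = 16.36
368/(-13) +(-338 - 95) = -5997/13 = -461.31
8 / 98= 4 / 49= 0.08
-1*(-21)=21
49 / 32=1.53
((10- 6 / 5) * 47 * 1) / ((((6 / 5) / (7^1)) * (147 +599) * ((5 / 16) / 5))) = 57904 / 1119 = 51.75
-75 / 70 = -15 / 14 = -1.07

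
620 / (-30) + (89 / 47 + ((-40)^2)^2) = 360957353 / 141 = 2559981.23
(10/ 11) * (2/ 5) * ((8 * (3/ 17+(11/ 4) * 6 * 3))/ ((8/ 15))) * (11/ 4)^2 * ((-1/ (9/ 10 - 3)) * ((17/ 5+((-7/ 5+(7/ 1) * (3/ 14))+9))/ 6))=3870625/ 1904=2032.89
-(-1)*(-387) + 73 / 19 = -7280 / 19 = -383.16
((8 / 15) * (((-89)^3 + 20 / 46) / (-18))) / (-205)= -21619036 / 212175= -101.89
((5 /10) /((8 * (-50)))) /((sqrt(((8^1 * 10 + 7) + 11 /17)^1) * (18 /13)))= -0.00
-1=-1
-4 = -4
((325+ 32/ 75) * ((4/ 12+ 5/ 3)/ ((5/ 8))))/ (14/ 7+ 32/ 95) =3709864/ 8325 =445.63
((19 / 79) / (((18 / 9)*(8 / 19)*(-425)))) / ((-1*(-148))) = -0.00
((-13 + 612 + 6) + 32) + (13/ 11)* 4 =7059/ 11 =641.73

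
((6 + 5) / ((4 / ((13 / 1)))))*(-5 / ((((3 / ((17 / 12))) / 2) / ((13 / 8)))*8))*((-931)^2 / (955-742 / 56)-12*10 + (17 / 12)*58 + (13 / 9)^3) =-768539272016945 / 25308453888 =-30366.90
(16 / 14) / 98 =4 / 343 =0.01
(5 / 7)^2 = 25 / 49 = 0.51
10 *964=9640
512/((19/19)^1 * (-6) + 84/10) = 640/3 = 213.33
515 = 515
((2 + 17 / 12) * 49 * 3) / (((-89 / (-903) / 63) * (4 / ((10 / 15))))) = 38096667 / 712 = 53506.55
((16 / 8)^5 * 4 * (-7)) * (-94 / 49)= 12032 / 7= 1718.86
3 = 3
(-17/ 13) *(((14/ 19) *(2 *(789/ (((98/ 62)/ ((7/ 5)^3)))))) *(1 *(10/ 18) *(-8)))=217326368/ 18525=11731.52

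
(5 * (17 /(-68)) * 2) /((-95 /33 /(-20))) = -330 /19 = -17.37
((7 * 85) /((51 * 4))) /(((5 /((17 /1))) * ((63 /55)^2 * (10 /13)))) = 133705 /13608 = 9.83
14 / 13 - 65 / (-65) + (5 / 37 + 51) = 25595 / 481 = 53.21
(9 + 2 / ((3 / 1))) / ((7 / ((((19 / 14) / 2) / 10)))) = 551 / 5880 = 0.09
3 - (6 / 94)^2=6618 / 2209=3.00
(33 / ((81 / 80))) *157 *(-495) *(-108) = 273556800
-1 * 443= -443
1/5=0.20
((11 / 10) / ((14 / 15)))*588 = 693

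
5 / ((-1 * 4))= -5 / 4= -1.25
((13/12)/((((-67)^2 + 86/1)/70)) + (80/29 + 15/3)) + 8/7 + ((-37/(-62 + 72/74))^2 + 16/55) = 299287075441019/31252081415940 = 9.58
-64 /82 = -32 /41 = -0.78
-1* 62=-62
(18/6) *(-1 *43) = -129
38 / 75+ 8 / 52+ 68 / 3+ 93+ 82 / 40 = 461671 / 3900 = 118.38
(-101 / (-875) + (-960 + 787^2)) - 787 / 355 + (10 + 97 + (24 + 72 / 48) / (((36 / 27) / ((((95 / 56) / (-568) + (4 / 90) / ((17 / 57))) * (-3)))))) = 19673423576577 / 31808000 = 618505.52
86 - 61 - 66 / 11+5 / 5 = 20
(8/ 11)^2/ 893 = 64/ 108053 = 0.00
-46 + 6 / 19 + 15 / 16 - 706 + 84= -666.75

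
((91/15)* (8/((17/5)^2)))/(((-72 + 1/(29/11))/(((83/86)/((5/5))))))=-4380740/77432637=-0.06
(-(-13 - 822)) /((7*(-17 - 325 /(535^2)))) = -9559915 /1362522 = -7.02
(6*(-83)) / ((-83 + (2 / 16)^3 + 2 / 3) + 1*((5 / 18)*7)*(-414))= 0.56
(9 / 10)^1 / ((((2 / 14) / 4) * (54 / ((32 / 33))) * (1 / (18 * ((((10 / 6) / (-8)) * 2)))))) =-112 / 33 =-3.39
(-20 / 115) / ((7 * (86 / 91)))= -26 / 989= -0.03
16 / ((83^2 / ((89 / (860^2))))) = 89 / 318444025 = 0.00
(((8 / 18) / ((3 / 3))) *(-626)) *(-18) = 5008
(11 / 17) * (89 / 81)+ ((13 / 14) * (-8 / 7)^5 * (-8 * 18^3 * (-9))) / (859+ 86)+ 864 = 341746243337 / 5670093555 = 60.27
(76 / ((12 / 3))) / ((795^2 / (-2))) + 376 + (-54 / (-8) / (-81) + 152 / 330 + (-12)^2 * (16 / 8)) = 18475732343 / 27809100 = 664.38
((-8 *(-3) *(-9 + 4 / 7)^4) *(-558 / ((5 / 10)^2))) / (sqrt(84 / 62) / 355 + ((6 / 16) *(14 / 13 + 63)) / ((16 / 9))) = -645619488279470690918400 / 32278305733825669 + 212680278720019169280 *sqrt(1302) / 1581636980957457781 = -19996801.49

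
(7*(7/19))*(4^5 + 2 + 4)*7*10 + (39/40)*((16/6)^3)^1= 158996308/855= 185960.59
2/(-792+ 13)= -2/779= -0.00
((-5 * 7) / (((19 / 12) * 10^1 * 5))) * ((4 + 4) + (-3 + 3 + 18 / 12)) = -4.20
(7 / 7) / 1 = 1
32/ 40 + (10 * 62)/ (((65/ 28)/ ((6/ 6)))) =17412/ 65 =267.88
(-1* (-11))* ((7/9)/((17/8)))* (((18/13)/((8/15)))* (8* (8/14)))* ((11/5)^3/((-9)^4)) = 937024/12083175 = 0.08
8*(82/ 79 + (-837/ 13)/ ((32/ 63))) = -4131637/ 4108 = -1005.75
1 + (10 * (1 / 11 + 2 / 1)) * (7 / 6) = 838 / 33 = 25.39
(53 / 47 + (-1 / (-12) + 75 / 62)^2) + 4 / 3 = 26880383 / 6504048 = 4.13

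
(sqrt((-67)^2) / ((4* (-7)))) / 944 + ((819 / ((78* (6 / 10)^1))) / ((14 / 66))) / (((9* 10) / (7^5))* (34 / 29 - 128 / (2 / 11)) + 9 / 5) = -42.02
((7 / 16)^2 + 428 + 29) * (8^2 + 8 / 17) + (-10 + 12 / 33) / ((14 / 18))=29463.01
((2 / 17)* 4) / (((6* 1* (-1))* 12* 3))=-1 / 459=-0.00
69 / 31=2.23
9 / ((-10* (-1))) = 9 / 10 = 0.90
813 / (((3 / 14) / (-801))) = -3038994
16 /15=1.07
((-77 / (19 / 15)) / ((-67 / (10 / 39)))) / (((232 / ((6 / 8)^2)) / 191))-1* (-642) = 19722303123 / 30714944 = 642.11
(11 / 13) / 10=0.08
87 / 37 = 2.35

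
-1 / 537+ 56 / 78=4999 / 6981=0.72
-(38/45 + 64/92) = -1594/1035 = -1.54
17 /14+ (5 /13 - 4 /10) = 1091 /910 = 1.20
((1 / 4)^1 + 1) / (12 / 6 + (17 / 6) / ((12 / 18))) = 1 / 5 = 0.20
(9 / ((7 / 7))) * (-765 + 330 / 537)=-1231425 / 179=-6879.47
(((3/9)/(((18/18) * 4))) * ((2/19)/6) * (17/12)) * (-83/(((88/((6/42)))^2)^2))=-1411/1181844113522688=-0.00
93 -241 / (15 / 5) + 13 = 77 / 3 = 25.67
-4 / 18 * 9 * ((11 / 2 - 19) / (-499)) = -27 / 499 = -0.05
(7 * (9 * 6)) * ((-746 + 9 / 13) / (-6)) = 610407 / 13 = 46954.38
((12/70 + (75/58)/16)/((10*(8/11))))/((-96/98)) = -210287/5939200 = -0.04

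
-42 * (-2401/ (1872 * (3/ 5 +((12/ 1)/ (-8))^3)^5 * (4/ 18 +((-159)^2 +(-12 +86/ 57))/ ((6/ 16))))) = -408746240000/ 84142856606890419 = -0.00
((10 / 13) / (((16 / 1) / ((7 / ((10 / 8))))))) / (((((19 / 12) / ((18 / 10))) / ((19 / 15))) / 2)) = 252 / 325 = 0.78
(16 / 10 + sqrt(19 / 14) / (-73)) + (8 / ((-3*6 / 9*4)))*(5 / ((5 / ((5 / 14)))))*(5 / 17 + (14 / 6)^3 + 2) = -60346 / 16065-sqrt(266) / 1022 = -3.77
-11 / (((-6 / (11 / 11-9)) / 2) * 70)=-44 / 105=-0.42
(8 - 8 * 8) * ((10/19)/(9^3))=-0.04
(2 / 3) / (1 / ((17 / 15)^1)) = 34 / 45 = 0.76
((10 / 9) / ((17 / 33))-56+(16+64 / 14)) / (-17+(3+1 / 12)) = 47512 / 19873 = 2.39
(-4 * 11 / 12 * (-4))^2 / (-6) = -968 / 27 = -35.85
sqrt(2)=1.41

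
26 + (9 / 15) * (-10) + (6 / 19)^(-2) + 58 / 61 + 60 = 199789 / 2196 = 90.98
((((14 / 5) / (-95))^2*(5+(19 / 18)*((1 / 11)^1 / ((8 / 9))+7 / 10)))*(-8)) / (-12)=0.00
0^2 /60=0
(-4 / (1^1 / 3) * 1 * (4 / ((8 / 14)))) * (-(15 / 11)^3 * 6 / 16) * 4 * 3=958.49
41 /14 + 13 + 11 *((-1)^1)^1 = 69 /14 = 4.93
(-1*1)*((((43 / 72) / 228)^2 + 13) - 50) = 9970945223 / 269485056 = 37.00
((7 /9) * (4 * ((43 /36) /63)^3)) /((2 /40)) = 397535 /937461924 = 0.00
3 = 3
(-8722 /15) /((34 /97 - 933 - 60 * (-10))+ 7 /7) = 423017 /241275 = 1.75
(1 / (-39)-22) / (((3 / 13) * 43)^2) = -0.22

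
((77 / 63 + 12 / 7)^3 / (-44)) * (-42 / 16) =6331625 / 4191264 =1.51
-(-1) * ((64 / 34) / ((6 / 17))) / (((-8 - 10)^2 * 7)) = 4 / 1701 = 0.00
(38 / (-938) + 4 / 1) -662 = -308621 / 469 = -658.04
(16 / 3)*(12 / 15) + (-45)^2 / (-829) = 1.82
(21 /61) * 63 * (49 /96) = 21609 /1952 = 11.07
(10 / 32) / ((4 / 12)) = 15 / 16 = 0.94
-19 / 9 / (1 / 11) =-209 / 9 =-23.22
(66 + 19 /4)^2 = 80089 /16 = 5005.56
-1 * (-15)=15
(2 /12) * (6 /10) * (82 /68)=0.12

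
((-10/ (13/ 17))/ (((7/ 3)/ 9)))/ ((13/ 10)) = -45900/ 1183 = -38.80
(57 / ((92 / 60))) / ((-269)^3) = -855 / 447697507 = -0.00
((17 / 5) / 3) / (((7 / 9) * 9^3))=17 / 8505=0.00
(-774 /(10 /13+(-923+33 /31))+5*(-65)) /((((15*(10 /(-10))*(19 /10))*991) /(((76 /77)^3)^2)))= 1220478466346893312 /115014429598493272155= 0.01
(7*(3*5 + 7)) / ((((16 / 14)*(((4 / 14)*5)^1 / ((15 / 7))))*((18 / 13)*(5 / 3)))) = 7007 / 80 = 87.59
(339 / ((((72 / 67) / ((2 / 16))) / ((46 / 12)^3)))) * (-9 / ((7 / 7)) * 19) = -1750210783 / 4608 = -379820.05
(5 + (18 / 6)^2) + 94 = 108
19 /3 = 6.33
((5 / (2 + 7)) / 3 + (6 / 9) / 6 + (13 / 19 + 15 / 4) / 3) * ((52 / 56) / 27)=47333 / 775656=0.06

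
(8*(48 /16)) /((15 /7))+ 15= 131 /5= 26.20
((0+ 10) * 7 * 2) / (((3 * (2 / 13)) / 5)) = 4550 / 3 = 1516.67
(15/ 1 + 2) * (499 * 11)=93313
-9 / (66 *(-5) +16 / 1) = 9 / 314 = 0.03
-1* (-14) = 14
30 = 30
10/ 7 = 1.43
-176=-176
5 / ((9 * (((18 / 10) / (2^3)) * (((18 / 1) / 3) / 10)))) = 1000 / 243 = 4.12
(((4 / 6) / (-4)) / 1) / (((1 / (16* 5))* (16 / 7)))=-35 / 6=-5.83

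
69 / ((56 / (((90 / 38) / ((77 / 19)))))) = 3105 / 4312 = 0.72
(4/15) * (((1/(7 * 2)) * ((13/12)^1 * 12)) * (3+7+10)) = 104/21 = 4.95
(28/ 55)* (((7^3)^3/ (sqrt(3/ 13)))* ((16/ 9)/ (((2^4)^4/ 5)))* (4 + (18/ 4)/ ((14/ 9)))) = 7788246151* sqrt(39)/ 1216512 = 39981.18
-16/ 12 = -4/ 3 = -1.33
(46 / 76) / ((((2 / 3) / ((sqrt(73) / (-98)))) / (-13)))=897* sqrt(73) / 7448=1.03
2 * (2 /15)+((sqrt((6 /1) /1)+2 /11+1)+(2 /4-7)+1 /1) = -1.60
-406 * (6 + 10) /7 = -928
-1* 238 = -238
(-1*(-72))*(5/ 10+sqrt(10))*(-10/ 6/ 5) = -24*sqrt(10) - 12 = -87.89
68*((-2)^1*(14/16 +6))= -935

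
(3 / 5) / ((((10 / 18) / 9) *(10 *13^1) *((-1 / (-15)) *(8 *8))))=729 / 41600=0.02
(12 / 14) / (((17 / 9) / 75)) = 4050 / 119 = 34.03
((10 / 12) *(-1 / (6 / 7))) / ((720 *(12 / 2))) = -7 / 31104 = -0.00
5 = 5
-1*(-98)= 98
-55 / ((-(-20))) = -11 / 4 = -2.75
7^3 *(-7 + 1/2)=-2229.50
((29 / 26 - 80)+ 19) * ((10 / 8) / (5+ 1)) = -2595 / 208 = -12.48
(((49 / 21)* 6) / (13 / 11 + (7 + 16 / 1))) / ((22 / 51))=51 / 38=1.34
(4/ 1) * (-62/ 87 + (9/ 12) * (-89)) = -23477/ 87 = -269.85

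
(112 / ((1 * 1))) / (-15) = -112 / 15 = -7.47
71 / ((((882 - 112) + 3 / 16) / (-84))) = -95424 / 12323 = -7.74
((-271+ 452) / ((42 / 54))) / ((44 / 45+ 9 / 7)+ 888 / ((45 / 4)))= 73305 / 25577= 2.87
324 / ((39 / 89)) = 9612 / 13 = 739.38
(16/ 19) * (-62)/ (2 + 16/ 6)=-1488/ 133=-11.19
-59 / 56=-1.05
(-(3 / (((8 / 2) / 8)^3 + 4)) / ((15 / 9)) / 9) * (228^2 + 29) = -416104 / 165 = -2521.84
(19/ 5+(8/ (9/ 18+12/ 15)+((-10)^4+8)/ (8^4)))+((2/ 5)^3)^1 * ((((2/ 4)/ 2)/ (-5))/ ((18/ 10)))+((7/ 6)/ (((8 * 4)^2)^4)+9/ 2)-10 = 6.90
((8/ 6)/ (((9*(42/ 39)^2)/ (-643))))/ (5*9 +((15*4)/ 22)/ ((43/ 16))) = -51399491/ 28795095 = -1.79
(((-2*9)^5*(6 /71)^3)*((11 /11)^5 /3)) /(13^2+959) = -5668704 /16821817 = -0.34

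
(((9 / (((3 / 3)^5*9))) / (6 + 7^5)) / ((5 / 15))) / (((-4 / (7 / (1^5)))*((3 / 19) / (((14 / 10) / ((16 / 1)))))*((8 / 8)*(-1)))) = 931 / 5380160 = 0.00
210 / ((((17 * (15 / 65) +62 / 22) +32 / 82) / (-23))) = -14159145 / 20906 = -677.28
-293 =-293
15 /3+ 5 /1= 10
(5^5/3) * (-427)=-1334375/3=-444791.67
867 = 867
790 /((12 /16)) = 3160 /3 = 1053.33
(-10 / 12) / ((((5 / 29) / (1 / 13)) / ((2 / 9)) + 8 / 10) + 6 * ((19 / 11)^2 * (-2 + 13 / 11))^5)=3028504922826346975 / 1850251272792436689159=0.00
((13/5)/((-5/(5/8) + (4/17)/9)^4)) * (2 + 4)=21371269959/5538336400000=0.00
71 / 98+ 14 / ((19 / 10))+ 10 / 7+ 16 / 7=21985 / 1862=11.81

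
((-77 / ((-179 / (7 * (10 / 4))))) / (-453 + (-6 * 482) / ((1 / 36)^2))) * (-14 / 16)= 3773 / 2147132208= 0.00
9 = 9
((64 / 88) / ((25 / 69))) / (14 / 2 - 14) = -552 / 1925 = -0.29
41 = 41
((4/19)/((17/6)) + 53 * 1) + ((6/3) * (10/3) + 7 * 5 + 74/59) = 5488142/57171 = 96.00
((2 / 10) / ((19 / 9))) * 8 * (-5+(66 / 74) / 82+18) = 9.86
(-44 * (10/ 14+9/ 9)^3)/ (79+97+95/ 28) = -304128/ 246127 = -1.24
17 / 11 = 1.55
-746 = -746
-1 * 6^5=-7776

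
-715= -715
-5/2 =-2.50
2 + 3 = 5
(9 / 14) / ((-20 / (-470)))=423 / 28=15.11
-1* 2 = -2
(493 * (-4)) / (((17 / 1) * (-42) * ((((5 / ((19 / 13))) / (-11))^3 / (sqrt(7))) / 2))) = -1059002164 * sqrt(7) / 5767125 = -485.83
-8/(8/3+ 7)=-24/29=-0.83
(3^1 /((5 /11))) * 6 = 198 /5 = 39.60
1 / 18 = 0.06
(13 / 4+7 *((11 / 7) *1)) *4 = 57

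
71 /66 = 1.08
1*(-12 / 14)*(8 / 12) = -4 / 7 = -0.57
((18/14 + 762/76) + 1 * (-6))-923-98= -270173/266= -1015.69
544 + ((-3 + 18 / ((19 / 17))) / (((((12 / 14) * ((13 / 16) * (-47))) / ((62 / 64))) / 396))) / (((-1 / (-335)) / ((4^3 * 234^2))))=-161022350924128 / 893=-180316182445.83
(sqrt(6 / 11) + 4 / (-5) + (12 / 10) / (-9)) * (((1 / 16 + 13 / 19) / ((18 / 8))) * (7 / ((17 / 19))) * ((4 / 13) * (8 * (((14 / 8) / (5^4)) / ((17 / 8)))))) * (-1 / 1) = 2491552 / 316996875 - 177968 * sqrt(66) / 232464375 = 0.00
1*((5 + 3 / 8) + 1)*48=306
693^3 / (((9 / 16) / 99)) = 58575010032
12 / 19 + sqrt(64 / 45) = 12 / 19 + 8 * sqrt(5) / 15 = 1.82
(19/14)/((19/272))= 136/7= 19.43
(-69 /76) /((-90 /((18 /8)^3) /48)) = 16767 /3040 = 5.52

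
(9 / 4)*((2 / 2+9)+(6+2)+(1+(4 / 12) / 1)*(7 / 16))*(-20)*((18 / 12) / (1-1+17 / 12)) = -30105 / 34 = -885.44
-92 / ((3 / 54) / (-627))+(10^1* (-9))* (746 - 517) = 1017702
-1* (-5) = 5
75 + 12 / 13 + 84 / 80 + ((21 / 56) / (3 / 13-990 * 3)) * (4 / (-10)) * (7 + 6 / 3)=128774409 / 1672970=76.97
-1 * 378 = -378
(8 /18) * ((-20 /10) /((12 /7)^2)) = -49 /162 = -0.30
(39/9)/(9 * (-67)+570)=-13/99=-0.13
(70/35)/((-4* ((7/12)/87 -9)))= 522/9389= 0.06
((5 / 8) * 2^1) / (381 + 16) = 5 / 1588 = 0.00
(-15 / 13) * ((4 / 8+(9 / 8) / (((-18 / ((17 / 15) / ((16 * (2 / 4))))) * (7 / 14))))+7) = -8.63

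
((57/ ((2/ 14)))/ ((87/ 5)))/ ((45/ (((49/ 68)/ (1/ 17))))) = 6517/ 1044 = 6.24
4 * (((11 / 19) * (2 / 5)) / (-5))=-88 / 475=-0.19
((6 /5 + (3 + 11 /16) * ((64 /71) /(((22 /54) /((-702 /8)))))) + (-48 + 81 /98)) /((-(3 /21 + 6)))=291573657 /2350810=124.03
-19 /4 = -4.75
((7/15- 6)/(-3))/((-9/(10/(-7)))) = 166/567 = 0.29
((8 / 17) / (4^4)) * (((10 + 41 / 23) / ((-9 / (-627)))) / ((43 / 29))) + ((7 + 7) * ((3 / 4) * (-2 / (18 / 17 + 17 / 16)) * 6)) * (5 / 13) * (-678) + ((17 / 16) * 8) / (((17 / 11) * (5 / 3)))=937878637496147 / 60534870240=15493.20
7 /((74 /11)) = 77 /74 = 1.04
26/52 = 0.50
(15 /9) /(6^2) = 5 /108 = 0.05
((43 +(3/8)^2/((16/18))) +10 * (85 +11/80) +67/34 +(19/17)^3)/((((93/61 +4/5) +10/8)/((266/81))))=4362915741985/5289060672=824.89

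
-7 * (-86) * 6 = 3612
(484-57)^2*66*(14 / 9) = 56157332 / 3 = 18719110.67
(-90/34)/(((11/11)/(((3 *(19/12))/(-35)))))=171/476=0.36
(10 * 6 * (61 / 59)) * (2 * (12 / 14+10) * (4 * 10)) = 22252800 / 413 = 53880.87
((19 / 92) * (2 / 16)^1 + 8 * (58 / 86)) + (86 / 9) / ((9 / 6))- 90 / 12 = 4.29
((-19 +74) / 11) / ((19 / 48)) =240 / 19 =12.63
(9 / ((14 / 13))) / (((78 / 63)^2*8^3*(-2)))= -567 / 106496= -0.01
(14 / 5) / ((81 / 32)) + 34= 14218 / 405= 35.11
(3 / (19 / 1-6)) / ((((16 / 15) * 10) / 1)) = 9 / 416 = 0.02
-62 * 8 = -496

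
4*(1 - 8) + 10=-18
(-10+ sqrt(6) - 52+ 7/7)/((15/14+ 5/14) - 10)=427/60 - 7*sqrt(6)/60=6.83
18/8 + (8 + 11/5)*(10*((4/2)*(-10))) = -8151/4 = -2037.75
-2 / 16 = -1 / 8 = -0.12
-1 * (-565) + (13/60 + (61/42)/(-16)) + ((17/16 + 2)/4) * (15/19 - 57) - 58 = 9875829/21280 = 464.09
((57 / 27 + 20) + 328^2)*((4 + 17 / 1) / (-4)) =-6779185 / 12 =-564932.08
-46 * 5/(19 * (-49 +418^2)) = -46/663765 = -0.00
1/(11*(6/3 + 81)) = 1/913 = 0.00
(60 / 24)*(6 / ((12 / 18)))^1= 45 / 2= 22.50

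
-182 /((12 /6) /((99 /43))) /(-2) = 9009 /86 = 104.76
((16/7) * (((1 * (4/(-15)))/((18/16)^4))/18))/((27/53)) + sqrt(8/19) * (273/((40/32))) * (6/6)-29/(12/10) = 117.51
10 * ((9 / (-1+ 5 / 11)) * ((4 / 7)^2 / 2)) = -1320 / 49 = -26.94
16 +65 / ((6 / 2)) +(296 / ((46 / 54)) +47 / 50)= 1331993 / 3450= 386.08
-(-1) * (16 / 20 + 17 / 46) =269 / 230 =1.17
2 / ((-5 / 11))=-22 / 5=-4.40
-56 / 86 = -28 / 43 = -0.65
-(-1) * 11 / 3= 11 / 3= 3.67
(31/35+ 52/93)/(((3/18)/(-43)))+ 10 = -393608/1085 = -362.77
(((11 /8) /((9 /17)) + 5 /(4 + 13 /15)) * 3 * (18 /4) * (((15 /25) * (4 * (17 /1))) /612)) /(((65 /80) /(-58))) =-1104958 /4745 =-232.87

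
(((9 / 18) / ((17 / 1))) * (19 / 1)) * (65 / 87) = 1235 / 2958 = 0.42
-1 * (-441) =441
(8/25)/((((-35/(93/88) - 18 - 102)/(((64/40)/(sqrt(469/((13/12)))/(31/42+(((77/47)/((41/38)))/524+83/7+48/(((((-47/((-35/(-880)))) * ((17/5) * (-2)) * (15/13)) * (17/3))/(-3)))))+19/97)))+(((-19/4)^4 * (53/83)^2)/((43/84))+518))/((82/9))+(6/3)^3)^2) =0.00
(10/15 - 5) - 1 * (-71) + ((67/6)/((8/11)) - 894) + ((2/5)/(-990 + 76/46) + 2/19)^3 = -6133230563272630073473/7553444132302998000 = -811.98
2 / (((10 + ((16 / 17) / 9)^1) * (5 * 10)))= 153 / 38650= 0.00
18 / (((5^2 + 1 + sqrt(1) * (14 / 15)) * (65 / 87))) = 2349 / 2626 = 0.89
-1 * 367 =-367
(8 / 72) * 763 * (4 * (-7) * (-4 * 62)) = 5298272 / 9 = 588696.89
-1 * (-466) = 466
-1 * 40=-40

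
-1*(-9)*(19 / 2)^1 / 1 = 171 / 2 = 85.50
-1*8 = -8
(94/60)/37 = 47/1110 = 0.04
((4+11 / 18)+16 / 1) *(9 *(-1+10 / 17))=-2597 / 34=-76.38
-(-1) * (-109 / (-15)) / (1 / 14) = 1526 / 15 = 101.73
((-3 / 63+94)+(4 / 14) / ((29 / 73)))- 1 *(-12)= 106.67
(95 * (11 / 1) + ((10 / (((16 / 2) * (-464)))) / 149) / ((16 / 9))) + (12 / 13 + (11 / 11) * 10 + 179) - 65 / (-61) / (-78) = 12999114326993 / 10526370816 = 1234.91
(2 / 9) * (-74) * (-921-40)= 142228 / 9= 15803.11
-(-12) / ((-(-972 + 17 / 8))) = 96 / 7759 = 0.01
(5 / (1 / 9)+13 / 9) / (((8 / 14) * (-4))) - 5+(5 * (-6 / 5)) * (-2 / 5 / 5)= -44711 / 1800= -24.84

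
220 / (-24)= -55 / 6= -9.17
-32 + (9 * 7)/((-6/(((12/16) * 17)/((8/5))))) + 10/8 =-7323/64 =-114.42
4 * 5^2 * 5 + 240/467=233740/467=500.51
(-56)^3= -175616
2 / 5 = 0.40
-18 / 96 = -0.19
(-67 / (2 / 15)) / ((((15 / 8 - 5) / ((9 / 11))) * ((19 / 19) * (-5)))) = -7236 / 275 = -26.31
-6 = -6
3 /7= 0.43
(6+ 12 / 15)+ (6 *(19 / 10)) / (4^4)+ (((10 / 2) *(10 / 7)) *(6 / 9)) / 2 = 247981 / 26880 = 9.23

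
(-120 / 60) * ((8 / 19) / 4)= -4 / 19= -0.21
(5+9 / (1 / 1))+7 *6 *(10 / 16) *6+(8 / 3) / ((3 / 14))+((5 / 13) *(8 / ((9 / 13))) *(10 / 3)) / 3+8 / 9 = 30743 / 162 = 189.77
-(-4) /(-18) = -2 /9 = -0.22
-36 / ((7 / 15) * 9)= -60 / 7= -8.57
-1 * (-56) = 56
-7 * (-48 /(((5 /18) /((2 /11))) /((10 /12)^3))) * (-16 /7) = -3200 /11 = -290.91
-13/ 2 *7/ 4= -11.38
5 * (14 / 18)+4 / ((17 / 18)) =1243 / 153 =8.12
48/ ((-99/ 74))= -1184/ 33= -35.88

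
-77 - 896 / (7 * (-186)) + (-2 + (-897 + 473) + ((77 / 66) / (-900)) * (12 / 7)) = -7007281 / 13950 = -502.31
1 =1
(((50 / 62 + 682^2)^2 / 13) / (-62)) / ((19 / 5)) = -1039518916195805 / 14716754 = -70635067.77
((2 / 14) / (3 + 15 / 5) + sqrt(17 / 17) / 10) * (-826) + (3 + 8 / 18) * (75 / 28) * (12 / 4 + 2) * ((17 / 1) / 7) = 28711 / 2940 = 9.77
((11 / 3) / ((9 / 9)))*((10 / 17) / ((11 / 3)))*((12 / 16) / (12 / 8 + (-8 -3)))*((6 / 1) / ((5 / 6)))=-108 / 323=-0.33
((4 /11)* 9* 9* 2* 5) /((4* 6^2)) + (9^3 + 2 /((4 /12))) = 16215 /22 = 737.05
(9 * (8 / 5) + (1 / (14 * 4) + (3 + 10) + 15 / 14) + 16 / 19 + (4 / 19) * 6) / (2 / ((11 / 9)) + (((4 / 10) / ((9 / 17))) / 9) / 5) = 725109165 / 39180736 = 18.51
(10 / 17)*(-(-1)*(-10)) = -100 / 17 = -5.88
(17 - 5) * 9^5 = 708588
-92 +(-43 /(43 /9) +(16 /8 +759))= 660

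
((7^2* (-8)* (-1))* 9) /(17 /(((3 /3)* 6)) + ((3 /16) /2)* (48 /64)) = 1354752 /1115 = 1215.02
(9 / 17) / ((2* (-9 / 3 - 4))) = -9 / 238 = -0.04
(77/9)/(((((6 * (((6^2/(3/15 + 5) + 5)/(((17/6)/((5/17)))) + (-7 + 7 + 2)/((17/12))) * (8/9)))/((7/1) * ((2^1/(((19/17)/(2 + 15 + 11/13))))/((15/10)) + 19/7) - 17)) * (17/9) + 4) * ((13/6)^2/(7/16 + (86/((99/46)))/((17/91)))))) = 2260775777183/24172875792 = 93.53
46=46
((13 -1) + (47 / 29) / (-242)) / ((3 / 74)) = 3114253 / 10527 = 295.83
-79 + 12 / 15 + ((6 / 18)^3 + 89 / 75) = -51959 / 675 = -76.98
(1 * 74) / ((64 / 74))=1369 / 16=85.56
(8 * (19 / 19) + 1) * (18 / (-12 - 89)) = -1.60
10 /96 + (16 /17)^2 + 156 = 2177765 /13872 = 156.99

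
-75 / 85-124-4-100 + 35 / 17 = -3856 / 17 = -226.82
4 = 4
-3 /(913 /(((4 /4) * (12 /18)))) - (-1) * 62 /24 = 28279 /10956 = 2.58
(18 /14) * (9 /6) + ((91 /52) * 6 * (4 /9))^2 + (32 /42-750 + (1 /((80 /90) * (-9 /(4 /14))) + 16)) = -178811 /252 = -709.57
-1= -1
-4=-4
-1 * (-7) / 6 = 7 / 6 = 1.17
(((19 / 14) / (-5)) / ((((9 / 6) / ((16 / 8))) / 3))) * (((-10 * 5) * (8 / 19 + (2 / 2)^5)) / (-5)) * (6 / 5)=-648 / 35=-18.51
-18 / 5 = -3.60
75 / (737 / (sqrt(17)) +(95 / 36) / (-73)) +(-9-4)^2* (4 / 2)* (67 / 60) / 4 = 381750375600* sqrt(17) / 3751333537471 +42476387842764133 / 450160024496520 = 94.78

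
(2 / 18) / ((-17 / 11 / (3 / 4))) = -11 / 204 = -0.05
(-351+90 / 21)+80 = -1867 / 7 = -266.71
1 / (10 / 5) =1 / 2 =0.50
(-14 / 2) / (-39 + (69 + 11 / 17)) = -119 / 521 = -0.23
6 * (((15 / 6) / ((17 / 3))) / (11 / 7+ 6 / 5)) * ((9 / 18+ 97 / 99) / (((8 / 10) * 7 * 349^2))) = 36625 / 17674786712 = 0.00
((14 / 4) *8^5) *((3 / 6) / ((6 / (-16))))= -458752 / 3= -152917.33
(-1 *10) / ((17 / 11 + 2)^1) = -110 / 39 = -2.82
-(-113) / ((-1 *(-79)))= 113 / 79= 1.43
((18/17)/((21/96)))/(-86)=-288/5117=-0.06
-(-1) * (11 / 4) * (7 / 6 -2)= -55 / 24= -2.29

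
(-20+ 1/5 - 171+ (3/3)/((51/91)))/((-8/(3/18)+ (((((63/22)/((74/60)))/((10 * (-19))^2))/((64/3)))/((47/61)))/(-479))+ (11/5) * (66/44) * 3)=40814358576806144/8226973606049505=4.96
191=191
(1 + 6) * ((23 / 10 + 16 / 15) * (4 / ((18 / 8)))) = 5656 / 135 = 41.90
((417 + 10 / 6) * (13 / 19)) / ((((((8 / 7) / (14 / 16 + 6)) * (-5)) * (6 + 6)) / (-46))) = 3614611 / 2736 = 1321.13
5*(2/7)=10/7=1.43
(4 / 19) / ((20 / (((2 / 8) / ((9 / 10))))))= 1 / 342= 0.00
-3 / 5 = -0.60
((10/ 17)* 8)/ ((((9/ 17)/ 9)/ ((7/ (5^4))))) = 112/ 125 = 0.90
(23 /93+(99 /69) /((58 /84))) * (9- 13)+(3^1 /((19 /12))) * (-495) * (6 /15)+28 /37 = -16732407392 /43607793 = -383.70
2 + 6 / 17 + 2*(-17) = -538 / 17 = -31.65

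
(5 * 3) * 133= 1995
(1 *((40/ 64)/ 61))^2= 25/ 238144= 0.00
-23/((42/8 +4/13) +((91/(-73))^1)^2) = -6373484/1970693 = -3.23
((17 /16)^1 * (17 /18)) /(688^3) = 289 /93790273536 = 0.00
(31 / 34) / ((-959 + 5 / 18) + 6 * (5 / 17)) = -279 / 292829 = -0.00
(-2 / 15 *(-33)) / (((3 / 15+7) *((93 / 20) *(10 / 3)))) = 11 / 279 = 0.04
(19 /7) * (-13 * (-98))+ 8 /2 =3462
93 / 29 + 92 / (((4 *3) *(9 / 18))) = 1613 / 87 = 18.54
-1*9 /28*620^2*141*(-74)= 9024366600 /7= 1289195228.57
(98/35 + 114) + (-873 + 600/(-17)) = -67277/85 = -791.49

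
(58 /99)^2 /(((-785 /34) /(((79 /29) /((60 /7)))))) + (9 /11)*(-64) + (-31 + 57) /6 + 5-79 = -14083668983 /115406775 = -122.04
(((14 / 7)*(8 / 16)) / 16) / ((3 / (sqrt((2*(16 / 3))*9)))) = 0.20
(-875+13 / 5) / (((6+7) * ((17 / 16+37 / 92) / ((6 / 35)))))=-7.85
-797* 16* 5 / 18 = -31880 / 9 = -3542.22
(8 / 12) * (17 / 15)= 34 / 45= 0.76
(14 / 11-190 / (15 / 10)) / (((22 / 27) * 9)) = -2069 / 121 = -17.10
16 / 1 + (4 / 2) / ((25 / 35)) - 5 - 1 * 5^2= -11.20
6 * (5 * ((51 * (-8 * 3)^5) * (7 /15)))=-5685313536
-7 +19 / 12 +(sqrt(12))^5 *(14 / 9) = -65 / 12 +448 *sqrt(3) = 770.54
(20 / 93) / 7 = 20 / 651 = 0.03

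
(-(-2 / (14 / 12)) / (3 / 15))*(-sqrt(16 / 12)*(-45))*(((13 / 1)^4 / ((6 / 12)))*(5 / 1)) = 514098000*sqrt(3) / 7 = 127206265.15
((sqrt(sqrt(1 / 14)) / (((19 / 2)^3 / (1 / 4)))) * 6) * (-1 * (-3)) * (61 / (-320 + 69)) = -1098 * 14^(3 / 4) / 12051263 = -0.00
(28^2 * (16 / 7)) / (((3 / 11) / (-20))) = -394240 / 3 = -131413.33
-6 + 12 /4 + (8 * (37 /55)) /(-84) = -3539 /1155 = -3.06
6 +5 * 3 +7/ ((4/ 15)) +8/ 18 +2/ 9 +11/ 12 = 293/ 6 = 48.83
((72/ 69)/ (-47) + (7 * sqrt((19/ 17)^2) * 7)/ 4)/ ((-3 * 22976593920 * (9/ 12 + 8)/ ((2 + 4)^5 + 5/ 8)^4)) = -15052031769178434716927419/ 181597351850488627200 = -82886.85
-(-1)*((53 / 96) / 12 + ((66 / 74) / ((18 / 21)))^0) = 1205 / 1152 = 1.05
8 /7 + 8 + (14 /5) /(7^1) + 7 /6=2249 /210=10.71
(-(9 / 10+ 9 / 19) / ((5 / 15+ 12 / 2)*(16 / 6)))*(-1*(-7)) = -16443 / 28880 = -0.57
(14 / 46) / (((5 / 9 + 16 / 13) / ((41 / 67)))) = 0.10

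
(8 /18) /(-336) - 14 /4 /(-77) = 367 /8316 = 0.04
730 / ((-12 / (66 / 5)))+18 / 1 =-785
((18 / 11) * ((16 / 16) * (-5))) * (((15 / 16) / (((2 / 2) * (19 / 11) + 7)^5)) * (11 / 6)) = -4026275 / 14495514624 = -0.00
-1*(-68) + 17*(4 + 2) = 170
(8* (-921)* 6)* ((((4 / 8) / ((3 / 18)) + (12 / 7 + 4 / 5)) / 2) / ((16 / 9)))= -4799331 / 70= -68561.87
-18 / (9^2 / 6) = -4 / 3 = -1.33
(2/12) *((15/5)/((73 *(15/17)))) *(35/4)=119/1752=0.07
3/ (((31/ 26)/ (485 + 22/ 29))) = 1098786/ 899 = 1222.23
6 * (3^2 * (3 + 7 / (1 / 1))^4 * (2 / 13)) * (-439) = -474120000 / 13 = -36470769.23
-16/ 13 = -1.23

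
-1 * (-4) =4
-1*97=-97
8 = 8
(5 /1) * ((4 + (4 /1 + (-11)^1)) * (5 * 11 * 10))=-8250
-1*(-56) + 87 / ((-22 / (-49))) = 5495 / 22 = 249.77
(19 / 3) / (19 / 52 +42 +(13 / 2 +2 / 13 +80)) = 988 / 20127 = 0.05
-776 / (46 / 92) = -1552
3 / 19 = 0.16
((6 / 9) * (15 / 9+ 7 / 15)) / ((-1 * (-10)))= 32 / 225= 0.14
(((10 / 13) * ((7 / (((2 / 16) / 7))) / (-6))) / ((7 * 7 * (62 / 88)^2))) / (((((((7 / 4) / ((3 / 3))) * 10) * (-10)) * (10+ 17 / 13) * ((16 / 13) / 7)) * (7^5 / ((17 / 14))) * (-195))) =-8228 / 3739482288675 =-0.00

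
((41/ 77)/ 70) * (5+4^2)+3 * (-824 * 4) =-7613637/ 770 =-9887.84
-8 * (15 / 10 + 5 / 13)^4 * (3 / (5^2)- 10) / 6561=109531219 / 720725850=0.15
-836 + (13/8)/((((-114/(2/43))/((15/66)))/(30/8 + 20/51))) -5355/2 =-3513.50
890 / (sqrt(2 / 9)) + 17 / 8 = 17 / 8 + 1335 * sqrt(2) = 1890.10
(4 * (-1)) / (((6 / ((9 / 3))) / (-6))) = 12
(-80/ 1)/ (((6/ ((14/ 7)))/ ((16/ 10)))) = -42.67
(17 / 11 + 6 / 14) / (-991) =-152 / 76307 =-0.00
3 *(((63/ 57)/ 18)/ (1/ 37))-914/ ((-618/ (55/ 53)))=5196773/ 622326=8.35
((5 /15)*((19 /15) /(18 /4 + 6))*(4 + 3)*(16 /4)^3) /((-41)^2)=2432 /226935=0.01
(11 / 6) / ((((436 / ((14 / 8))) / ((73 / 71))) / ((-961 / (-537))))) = 5401781 / 398960928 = 0.01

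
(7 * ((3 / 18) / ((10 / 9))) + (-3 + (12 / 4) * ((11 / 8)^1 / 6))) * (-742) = 37471 / 40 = 936.78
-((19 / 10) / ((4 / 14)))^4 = -312900721 / 160000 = -1955.63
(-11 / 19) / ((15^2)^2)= -11 / 961875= -0.00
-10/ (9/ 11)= -110/ 9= -12.22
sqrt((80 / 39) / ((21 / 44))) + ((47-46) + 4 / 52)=14 / 13 + 8 * sqrt(5005) / 273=3.15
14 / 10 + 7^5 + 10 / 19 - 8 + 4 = 1596468 / 95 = 16804.93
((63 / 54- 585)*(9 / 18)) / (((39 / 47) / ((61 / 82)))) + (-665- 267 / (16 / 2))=-9210985 / 9594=-960.08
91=91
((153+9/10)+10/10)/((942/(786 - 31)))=233899/1884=124.15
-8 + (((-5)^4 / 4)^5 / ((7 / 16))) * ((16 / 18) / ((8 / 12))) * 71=6771087646481687 / 336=20152046566909.78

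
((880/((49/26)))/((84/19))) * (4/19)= 22880/1029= 22.24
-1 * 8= -8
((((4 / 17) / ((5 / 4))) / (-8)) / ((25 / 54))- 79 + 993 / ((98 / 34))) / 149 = 27640958 / 15514625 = 1.78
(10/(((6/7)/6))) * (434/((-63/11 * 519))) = -47740/4671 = -10.22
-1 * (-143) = 143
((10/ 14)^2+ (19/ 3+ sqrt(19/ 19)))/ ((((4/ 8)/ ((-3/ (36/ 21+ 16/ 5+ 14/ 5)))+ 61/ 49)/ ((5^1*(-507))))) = 974285/ 2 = 487142.50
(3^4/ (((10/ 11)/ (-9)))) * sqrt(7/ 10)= -8019 * sqrt(70)/ 100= -670.92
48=48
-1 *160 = -160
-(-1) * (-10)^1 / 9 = -10 / 9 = -1.11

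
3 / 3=1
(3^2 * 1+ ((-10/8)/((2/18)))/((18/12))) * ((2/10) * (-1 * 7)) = -21/10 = -2.10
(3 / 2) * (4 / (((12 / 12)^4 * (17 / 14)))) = 84 / 17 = 4.94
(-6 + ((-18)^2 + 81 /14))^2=20548089 /196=104837.19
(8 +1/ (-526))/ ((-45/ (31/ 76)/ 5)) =-130417/ 359784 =-0.36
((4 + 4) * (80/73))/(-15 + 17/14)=-8960/14089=-0.64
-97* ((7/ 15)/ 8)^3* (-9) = 33271/ 192000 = 0.17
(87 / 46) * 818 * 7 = 249081 / 23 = 10829.61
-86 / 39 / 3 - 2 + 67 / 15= 1013 / 585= 1.73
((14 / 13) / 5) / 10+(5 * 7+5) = 13007 / 325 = 40.02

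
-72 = -72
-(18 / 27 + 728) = -2186 / 3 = -728.67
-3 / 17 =-0.18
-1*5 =-5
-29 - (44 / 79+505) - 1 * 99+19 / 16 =-799315 / 1264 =-632.37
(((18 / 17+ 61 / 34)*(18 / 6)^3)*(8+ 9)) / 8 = 2619 / 16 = 163.69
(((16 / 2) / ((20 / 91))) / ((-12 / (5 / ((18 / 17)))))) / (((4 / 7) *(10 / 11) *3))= -119119 / 12960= -9.19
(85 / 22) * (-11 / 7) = -6.07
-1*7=-7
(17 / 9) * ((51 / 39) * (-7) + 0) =-17.29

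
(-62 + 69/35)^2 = 4414201/1225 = 3603.43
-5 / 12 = -0.42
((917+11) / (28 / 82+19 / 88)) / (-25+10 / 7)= -2130688 / 30165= -70.63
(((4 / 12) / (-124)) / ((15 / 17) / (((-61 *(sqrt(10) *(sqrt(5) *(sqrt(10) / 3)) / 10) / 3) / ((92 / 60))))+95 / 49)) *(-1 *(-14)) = -175204494325 / 9006705095736 - 1202591271 *sqrt(5) / 3002235031912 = -0.02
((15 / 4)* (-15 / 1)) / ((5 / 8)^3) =-1152 / 5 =-230.40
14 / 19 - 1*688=-13058 / 19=-687.26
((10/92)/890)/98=1/802424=0.00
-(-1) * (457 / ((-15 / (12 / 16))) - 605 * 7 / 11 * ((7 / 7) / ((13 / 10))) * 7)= -544941 / 260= -2095.93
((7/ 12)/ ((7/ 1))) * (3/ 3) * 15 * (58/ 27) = 145/ 54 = 2.69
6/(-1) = -6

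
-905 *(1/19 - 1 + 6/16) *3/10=47241/304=155.40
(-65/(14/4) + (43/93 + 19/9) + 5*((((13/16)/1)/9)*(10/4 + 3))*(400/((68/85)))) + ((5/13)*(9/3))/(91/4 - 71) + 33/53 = 2547011873279/2077632648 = 1225.92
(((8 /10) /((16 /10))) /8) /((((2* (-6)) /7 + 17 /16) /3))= -21 /73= -0.29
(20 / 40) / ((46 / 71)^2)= 5041 / 4232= 1.19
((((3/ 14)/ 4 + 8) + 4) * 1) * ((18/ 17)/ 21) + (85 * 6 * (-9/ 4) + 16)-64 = -3981381/ 3332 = -1194.89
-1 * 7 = -7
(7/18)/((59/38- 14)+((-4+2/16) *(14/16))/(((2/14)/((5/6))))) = -8512/705363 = -0.01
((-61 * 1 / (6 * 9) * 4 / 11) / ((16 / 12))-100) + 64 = -7189 / 198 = -36.31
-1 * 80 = -80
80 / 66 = 40 / 33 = 1.21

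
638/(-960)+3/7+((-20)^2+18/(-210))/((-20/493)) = -165616469/16800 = -9858.12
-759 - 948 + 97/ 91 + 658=-95362/ 91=-1047.93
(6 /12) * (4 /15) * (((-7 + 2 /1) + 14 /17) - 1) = -176 /255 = -0.69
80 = 80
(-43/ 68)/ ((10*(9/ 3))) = -43/ 2040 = -0.02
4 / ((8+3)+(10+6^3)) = 4 / 237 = 0.02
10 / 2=5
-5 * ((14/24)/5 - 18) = 1073/12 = 89.42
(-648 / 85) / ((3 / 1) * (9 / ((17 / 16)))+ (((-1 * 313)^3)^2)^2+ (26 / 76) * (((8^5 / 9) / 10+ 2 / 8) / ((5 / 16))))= -554040 / 64256503671100608155188373092950277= -0.00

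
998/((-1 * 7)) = -998/7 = -142.57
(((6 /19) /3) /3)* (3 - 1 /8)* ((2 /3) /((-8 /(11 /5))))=-253 /13680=-0.02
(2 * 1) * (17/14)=2.43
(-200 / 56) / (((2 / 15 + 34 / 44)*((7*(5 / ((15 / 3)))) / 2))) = -16500 / 14651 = -1.13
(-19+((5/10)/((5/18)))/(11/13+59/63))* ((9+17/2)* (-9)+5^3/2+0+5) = 1181961/730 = 1619.12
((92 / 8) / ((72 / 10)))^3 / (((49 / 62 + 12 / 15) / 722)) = 85100560625 / 46002816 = 1849.90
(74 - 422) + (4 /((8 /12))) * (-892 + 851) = -594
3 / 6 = 1 / 2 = 0.50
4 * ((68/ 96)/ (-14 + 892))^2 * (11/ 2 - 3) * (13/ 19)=18785/ 4218277248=0.00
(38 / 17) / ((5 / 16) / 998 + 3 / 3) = 606784 / 271541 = 2.23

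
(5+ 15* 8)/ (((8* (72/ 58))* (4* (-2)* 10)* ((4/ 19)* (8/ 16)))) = -1.49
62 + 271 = 333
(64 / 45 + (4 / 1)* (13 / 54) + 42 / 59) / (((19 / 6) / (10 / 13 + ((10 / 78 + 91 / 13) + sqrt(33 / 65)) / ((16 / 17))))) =104839* sqrt(2145) / 6557850 + 844879 / 103545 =8.90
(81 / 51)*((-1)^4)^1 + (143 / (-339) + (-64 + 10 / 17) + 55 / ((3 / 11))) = 803485 / 5763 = 139.42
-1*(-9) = 9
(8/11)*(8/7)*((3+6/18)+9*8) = 14464/231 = 62.61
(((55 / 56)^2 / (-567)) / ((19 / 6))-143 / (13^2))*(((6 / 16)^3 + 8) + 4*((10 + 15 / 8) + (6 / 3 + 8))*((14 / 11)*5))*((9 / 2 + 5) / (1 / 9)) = -853551404659 / 20873216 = -40892.18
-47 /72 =-0.65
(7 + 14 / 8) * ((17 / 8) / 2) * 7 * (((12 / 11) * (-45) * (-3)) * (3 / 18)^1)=562275 / 352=1597.37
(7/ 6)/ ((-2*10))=-7/ 120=-0.06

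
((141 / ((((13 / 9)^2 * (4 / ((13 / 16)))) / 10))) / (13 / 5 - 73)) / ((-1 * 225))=1269 / 146432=0.01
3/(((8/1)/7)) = 21/8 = 2.62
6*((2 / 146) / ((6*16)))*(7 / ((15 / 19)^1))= 133 / 17520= 0.01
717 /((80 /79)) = 56643 /80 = 708.04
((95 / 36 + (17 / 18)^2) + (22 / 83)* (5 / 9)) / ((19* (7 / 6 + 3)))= 49456 / 1064475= 0.05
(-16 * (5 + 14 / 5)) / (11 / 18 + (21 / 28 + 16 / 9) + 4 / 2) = -22464 / 925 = -24.29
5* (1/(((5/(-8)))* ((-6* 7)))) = 4/21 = 0.19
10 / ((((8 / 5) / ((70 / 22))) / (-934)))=-408625 / 22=-18573.86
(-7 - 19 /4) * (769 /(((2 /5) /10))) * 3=-2710725 /4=-677681.25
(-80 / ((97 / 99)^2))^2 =614781446400 / 88529281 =6944.39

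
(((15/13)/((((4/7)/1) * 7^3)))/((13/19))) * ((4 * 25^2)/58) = 178125/480298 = 0.37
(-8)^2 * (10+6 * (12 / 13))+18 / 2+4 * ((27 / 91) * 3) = 1007.02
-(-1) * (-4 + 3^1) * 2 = -2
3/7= 0.43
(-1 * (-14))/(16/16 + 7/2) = 28/9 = 3.11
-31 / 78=-0.40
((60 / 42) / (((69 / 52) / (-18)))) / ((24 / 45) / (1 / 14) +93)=-46800 / 242627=-0.19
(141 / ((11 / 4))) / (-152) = -141 / 418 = -0.34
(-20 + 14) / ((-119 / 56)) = 48 / 17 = 2.82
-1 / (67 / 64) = -0.96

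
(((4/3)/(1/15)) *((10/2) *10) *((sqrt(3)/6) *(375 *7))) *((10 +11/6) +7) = 24718750 *sqrt(3)/3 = 14271376.97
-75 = -75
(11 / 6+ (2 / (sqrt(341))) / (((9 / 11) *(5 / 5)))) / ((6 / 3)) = sqrt(341) / 279+ 11 / 12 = 0.98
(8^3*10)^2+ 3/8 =209715203/8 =26214400.38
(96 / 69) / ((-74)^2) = 8 / 31487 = 0.00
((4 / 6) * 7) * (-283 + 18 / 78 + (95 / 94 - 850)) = -3227021 / 611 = -5281.54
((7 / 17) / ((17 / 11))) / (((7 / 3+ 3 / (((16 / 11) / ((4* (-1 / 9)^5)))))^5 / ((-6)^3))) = -50315396029801949261650305024 / 60451650349217015592340396273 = -0.83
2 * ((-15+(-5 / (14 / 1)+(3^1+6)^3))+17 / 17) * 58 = 580290 / 7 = 82898.57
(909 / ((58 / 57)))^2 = 2684586969 / 3364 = 798034.18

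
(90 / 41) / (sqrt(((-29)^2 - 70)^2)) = 30 / 10537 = 0.00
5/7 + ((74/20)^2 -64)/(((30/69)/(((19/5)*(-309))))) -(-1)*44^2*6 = 5162042161/35000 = 147486.92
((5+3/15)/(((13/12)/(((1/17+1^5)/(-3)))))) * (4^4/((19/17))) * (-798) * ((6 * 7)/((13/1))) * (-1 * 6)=-390168576/65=-6002593.48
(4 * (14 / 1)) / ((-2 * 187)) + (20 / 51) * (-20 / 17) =-5828 / 9537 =-0.61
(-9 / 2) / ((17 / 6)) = -1.59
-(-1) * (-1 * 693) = -693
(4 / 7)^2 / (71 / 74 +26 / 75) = 88800 / 355201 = 0.25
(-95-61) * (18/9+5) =-1092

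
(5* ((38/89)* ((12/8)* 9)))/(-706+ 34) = -855/19936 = -0.04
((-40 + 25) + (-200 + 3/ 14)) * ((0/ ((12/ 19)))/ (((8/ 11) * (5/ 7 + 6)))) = 0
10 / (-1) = -10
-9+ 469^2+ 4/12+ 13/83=54768170/249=219952.49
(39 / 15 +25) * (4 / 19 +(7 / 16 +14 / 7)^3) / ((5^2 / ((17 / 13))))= 268252197 / 12646400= 21.21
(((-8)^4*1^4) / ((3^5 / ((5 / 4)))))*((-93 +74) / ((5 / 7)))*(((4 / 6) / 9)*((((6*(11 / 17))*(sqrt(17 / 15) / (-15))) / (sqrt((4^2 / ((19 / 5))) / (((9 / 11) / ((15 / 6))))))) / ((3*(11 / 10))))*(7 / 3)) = 1906688*sqrt(106590) / 276054075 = 2.25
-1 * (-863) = 863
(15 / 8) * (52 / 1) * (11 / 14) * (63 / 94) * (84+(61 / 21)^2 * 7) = 19332885 / 2632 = 7345.32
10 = 10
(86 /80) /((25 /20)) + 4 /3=2.19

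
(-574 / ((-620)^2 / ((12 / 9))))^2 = 82369 / 20779222500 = 0.00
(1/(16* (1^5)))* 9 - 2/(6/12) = -55/16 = -3.44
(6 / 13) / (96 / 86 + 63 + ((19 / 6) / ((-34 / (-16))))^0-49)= 86 / 3003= 0.03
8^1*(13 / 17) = 6.12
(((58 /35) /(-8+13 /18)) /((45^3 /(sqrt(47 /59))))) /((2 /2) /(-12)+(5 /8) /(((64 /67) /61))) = -59392 * sqrt(2773) /55853874523125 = -0.00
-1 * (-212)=212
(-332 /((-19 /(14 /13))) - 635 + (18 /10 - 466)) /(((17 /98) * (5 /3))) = -392275968 /104975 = -3736.85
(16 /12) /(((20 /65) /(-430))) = -5590 /3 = -1863.33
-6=-6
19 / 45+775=34894 / 45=775.42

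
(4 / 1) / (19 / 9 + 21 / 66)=792 / 481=1.65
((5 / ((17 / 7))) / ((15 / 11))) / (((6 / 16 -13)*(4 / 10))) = -1540 / 5151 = -0.30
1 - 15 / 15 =0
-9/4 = -2.25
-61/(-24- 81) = 61/105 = 0.58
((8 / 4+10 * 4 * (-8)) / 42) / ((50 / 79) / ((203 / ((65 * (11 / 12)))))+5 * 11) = -728538 / 5310085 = -0.14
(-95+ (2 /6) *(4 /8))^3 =-184220009 /216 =-852870.41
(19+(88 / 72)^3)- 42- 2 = -16894 / 729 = -23.17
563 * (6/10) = 1689/5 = 337.80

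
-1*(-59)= 59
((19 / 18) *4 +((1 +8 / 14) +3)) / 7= 554 / 441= 1.26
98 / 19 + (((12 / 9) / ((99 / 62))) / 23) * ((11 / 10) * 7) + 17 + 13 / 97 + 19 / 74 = 9666978041 / 423466110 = 22.83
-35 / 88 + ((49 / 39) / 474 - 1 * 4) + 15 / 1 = 8625875 / 813384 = 10.60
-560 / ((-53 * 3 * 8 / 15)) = 6.60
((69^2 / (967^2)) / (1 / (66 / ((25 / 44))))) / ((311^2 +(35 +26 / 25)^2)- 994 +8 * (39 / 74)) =3197249550 / 524543086572517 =0.00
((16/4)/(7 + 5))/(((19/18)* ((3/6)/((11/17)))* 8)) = 33/646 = 0.05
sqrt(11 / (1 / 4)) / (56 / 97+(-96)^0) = 194 * sqrt(11) / 153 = 4.21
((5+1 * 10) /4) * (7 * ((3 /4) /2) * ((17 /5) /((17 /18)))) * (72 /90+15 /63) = 2943 /80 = 36.79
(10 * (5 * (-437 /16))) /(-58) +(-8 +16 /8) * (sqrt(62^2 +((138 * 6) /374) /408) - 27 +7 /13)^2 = -6790948887473 /249284464 +2064 * sqrt(537684103) /2431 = -7554.37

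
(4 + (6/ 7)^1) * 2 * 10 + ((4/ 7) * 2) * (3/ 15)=3408/ 35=97.37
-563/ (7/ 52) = -29276/ 7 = -4182.29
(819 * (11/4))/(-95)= -9009/380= -23.71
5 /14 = 0.36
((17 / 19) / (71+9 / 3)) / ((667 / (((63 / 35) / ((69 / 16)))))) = 408 / 53923615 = 0.00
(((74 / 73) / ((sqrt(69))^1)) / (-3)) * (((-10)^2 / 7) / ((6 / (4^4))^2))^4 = -533226195880666726400000000 * sqrt(69) / 238042993671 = -18607182571217101.06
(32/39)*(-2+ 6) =128/39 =3.28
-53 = -53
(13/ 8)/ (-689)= -1/ 424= -0.00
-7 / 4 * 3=-5.25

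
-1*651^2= -423801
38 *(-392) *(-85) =1266160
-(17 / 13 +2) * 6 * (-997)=257226 / 13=19786.62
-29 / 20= -1.45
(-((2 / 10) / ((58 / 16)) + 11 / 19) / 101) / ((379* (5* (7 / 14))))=-3494 / 527293225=-0.00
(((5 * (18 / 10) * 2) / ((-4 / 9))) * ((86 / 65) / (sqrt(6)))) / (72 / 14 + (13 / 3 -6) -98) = 24381 * sqrt(6) / 258050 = 0.23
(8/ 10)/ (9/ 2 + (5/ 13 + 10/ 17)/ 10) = 221/ 1270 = 0.17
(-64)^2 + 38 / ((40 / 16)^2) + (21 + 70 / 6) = 310106 / 75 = 4134.75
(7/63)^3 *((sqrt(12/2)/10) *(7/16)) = 7 *sqrt(6)/116640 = 0.00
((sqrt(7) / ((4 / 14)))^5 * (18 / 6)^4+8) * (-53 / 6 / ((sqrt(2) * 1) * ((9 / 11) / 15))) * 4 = -21605650605 * sqrt(14) / 32 - 23320 * sqrt(2) / 9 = -2526283107.58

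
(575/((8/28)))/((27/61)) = 245525/54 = 4546.76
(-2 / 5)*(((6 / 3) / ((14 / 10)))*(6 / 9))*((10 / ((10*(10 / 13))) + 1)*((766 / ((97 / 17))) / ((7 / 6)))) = -2396048 / 23765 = -100.82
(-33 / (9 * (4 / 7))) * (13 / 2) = -1001 / 24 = -41.71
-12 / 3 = -4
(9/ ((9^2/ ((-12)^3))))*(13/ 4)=-624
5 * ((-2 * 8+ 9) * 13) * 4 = -1820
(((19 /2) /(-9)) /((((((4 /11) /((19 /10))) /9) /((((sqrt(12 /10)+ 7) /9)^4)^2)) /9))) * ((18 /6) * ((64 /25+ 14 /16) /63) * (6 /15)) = -5662010762898479 /837019575000000 - 15722026877029 * sqrt(30) /14946778125000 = -12.53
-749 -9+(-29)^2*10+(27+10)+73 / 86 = 661327 / 86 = 7689.85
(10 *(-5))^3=-125000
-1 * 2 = -2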